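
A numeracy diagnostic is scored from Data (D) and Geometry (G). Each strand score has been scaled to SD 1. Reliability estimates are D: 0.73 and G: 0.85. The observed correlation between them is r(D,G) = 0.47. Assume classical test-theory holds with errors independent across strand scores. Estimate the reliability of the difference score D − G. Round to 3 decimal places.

0.604

Var(D−G) = 1 + 1 − 2·0.47 = 2 − 0.94 = 1.06.
Under uncorrelated errors the observed covariances equal the true-score covariances, so only the own-variance terms attenuate.
True-score variance = [0.73 + 0.85] − 0.94 = 1.58 − 0.94 = 0.64.
Reliability = 0.64 / 1.06 = 0.604.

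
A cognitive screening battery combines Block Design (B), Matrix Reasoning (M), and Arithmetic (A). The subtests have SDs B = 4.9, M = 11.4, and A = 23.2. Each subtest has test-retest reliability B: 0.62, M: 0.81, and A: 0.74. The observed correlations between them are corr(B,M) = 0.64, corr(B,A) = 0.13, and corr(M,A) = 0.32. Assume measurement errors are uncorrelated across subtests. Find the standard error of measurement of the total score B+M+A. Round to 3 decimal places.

Var(total) = 692.21 + 270.325 = 962.535.
True-score variance = 518.451 + 270.325 = 788.776, so reliability = 0.8195.
Error variance = 962.535 − 788.776 = 173.759; SEM = √173.759 = 13.182.

13.182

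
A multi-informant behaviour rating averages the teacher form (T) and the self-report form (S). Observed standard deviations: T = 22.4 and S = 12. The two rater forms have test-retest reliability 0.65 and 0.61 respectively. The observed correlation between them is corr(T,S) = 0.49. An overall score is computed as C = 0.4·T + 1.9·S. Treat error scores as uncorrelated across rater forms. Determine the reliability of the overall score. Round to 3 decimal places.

Var(C) = 0.4²·22.4² + 1.9²·12² + 2·[0.76·22.4·12·0.49] = 600.122 + 200.202 = 800.324.
Because errors are independent across components, Cov(Tᵢ,Tⱼ) = Cov(Xᵢ,Xⱼ); the off-diagonal part of the true-score variance is the same as above.
True-score variance = [0.4²·22.4²·0.65 + 1.9²·12²·0.61] + 200.202 = 369.285 + 200.202 = 569.488.
Reliability = 569.488 / 800.324 = 0.712.

0.712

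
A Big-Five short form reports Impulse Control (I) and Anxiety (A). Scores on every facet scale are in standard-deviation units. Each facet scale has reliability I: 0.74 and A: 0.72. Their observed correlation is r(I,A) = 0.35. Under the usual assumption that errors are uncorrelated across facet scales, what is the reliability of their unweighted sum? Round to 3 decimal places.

0.800

Var(I+A) = 2 + 2·[0.35] = 2 + 0.7 = 2.7.
Because errors are independent across components, Cov(Tᵢ,Tⱼ) = Cov(Xᵢ,Xⱼ); the off-diagonal part of the true-score variance is the same as above.
True-score variance = [0.74 + 0.72] + 0.7 = 1.46 + 0.7 = 2.16.
Reliability = 2.16 / 2.7 = 0.800.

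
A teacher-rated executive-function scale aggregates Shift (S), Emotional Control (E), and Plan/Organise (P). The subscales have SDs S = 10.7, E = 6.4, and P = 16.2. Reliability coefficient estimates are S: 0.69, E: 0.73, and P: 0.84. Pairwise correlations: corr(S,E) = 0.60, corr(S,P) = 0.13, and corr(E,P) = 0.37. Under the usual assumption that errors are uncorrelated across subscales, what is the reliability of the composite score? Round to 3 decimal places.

0.858

Var(S+E+P) = 10.7² + 6.4² + 16.2² + 2·[10.7·6.4·0.60 + 10.7·16.2·0.13 + 6.4·16.2·0.37] = 417.89 + 203.968 = 621.858.
Because errors are independent across components, Cov(Tᵢ,Tⱼ) = Cov(Xᵢ,Xⱼ); the off-diagonal part of the true-score variance is the same as above.
True-score variance = [10.7²·0.69 + 6.4²·0.73 + 16.2²·0.84] + 203.968 = 329.349 + 203.968 = 533.316.
Reliability = 533.316 / 621.858 = 0.858.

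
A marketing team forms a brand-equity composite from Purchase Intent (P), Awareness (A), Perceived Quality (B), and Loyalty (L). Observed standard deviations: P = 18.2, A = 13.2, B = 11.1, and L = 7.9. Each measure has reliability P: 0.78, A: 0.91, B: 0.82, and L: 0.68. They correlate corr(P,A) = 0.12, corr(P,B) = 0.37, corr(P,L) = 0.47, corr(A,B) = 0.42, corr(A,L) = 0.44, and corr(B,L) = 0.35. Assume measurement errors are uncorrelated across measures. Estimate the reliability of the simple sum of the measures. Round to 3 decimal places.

Var(P+A+B+L) = 18.2² + 13.2² + 11.1² + 7.9² + 2·[18.2·13.2·0.12 + 18.2·11.1·0.37 + 18.2·7.9·0.47 + 13.2·11.1·0.42 + 13.2·7.9·0.44 + 11.1·7.9·0.35] = 691.1 + 618.532 = 1309.63.
Because errors are independent across components, Cov(Tᵢ,Tⱼ) = Cov(Xᵢ,Xⱼ); the off-diagonal part of the true-score variance is the same as above.
True-score variance = [18.2²·0.78 + 13.2²·0.91 + 11.1²·0.82 + 7.9²·0.68] + 618.532 = 560.397 + 618.532 = 1178.93.
Reliability = 1178.93 / 1309.63 = 0.900.

0.900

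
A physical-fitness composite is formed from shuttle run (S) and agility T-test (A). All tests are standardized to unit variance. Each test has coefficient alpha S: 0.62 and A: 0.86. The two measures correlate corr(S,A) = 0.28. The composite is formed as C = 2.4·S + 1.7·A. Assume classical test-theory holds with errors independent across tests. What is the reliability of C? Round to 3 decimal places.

Var(C) = 2.4² + 1.7² + 2·[4.08·0.28] = 8.65 + 2.2848 = 10.9348.
Under uncorrelated errors the observed covariances equal the true-score covariances, so only the own-variance terms attenuate.
True-score variance = [2.4²·0.62 + 1.7²·0.86] + 2.2848 = 6.0566 + 2.2848 = 8.3414.
Reliability = 8.3414 / 10.9348 = 0.763.

0.763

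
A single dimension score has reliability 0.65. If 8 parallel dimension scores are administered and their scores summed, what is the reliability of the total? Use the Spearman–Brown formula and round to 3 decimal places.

ρ_k = kρ / (1 + (k−1)ρ) = 8·0.65 / (1 + 7·0.65) = 5.200 / 5.550 = 0.937.

0.937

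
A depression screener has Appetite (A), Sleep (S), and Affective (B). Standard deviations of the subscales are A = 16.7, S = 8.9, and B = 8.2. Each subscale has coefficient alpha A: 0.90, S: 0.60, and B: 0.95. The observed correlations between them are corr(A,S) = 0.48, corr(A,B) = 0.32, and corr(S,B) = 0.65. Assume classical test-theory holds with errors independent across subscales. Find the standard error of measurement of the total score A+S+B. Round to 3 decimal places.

Var(total) = 425.34 + 325.2 = 750.54.
True-score variance = 362.405 + 325.2 = 687.605, so reliability = 0.9161.
Error variance = 750.54 − 687.605 = 62.935; SEM = √62.935 = 7.933.

7.933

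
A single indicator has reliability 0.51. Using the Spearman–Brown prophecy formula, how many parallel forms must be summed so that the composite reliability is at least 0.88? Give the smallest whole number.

k ≥ ρ*(1−ρ₁)/(ρ₁(1−ρ*)) = 0.88·0.49 / (0.51·0.12) = 7.046.
Smallest integer k = 8.

8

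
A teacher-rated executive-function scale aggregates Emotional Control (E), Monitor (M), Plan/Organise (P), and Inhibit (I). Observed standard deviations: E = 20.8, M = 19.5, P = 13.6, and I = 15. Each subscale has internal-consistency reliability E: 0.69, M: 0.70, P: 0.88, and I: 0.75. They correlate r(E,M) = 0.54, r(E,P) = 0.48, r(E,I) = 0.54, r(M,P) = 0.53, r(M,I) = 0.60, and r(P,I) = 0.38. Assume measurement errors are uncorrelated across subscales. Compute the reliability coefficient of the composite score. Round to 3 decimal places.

0.893

Var(E+M+P+I) = 20.8² + 19.5² + 13.6² + 15² + 2·[20.8·19.5·0.54 + 20.8·13.6·0.48 + 20.8·15·0.54 + 19.5·13.6·0.53 + 19.5·15·0.60 + 13.6·15·0.38] = 1222.85 + 1833.72 = 3056.57.
Because errors are independent across components, Cov(Tᵢ,Tⱼ) = Cov(Xᵢ,Xⱼ); the off-diagonal part of the true-score variance is the same as above.
True-score variance = [20.8²·0.69 + 19.5²·0.70 + 13.6²·0.88 + 15²·0.75] + 1833.72 = 896.211 + 1833.72 = 2729.94.
Reliability = 2729.94 / 3056.57 = 0.893.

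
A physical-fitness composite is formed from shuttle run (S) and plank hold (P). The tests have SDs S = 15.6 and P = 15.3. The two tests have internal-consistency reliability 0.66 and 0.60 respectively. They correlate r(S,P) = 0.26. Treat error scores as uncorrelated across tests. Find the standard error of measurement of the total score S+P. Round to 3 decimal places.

13.281

Var(total) = 477.45 + 124.114 = 601.564.
True-score variance = 301.072 + 124.114 = 425.185, so reliability = 0.7068.
Error variance = 601.564 − 425.185 = 176.378; SEM = √176.378 = 13.281.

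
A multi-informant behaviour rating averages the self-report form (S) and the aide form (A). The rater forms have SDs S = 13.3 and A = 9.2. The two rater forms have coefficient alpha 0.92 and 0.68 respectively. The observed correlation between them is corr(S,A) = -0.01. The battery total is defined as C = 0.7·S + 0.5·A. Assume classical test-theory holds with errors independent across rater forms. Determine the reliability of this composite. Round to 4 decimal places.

0.8719

Var(C) = 0.7²·13.3² + 0.5²·9.2² + 2·[0.35·13.3·9.2·(-0.01)] = 107.836 − 0.85652 = 106.98.
With uncorrelated errors the cross-covariances are all true-score covariance, so they carry over unchanged; only the diagonal terms shrink to ρᵢσᵢ².
True-score variance = [0.7²·13.3²·0.92 + 0.5²·9.2²·0.68] − 0.85652 = 94.1308 − 0.85652 = 93.2743.
Reliability = 93.2743 / 106.98 = 0.8719.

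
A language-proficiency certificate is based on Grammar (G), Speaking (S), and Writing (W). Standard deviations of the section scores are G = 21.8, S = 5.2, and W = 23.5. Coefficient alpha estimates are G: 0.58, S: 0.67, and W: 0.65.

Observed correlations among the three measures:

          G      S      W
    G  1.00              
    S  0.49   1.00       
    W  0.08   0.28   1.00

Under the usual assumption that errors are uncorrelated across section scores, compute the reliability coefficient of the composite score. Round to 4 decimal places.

0.6947

Var(G+S+W) = 21.8² + 5.2² + 23.5² + 2·[21.8·5.2·0.49 + 21.8·23.5·0.08 + 5.2·23.5·0.28] = 1054.53 + 261.493 = 1316.02.
With uncorrelated errors the cross-covariances are all true-score covariance, so they carry over unchanged; only the diagonal terms shrink to ρᵢσᵢ².
True-score variance = [21.8²·0.58 + 5.2²·0.67 + 23.5²·0.65] + 261.493 = 652.718 + 261.493 = 914.211.
Reliability = 914.211 / 1316.02 = 0.6947.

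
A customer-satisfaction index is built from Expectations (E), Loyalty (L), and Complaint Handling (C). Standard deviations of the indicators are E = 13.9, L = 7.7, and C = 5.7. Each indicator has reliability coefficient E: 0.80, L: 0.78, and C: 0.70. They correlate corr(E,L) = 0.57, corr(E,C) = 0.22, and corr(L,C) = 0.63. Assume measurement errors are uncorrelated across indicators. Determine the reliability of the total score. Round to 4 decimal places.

0.8764

Var(E+L+C) = 13.9² + 7.7² + 5.7² + 2·[13.9·7.7·0.57 + 13.9·5.7·0.22 + 7.7·5.7·0.63] = 284.99 + 212.177 = 497.167.
Because errors are independent across components, Cov(Tᵢ,Tⱼ) = Cov(Xᵢ,Xⱼ); the off-diagonal part of the true-score variance is the same as above.
True-score variance = [13.9²·0.80 + 7.7²·0.78 + 5.7²·0.70] + 212.177 = 223.557 + 212.177 = 435.734.
Reliability = 435.734 / 497.167 = 0.8764.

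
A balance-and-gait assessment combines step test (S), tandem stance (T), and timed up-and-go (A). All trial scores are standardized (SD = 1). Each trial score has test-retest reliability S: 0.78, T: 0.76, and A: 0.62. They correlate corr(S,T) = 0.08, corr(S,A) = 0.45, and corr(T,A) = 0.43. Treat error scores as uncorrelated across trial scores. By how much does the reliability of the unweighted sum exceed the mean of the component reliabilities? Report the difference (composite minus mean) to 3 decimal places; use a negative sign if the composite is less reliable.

0.109

Var(sum) = 3 + 1.92 = 4.92; true-score variance = 2.16 + 1.92 = 4.08; composite reliability = 0.8293.
Mean component reliability = 0.7200.
Difference = 0.8293 − 0.7200 = 0.109.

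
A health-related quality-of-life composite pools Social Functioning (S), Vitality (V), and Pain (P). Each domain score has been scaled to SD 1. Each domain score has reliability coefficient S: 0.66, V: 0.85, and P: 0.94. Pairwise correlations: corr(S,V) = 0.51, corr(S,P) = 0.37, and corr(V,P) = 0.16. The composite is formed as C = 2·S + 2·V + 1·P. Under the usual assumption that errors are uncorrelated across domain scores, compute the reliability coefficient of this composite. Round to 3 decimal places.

0.867

Var(C) = 2² + 2² + 1 + 2·[4·0.51 + 2·0.37 + 2·0.16] = 9 + 6.2 = 15.2.
With uncorrelated errors the cross-covariances are all true-score covariance, so they carry over unchanged; only the diagonal terms shrink to ρᵢσᵢ².
True-score variance = [2²·0.66 + 2²·0.85 + 0.94] + 6.2 = 6.98 + 6.2 = 13.18.
Reliability = 13.18 / 15.2 = 0.867.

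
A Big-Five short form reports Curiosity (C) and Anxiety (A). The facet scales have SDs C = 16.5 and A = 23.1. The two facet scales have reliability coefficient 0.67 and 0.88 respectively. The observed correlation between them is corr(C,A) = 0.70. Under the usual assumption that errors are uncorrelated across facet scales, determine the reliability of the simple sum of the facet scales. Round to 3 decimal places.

0.885

Var(C+A) = 16.5² + 23.1² + 2·[16.5·23.1·0.70] = 805.86 + 533.61 = 1339.47.
Under uncorrelated errors the observed covariances equal the true-score covariances, so only the own-variance terms attenuate.
True-score variance = [16.5²·0.67 + 23.1²·0.88] + 533.61 = 651.984 + 533.61 = 1185.59.
Reliability = 1185.59 / 1339.47 = 0.885.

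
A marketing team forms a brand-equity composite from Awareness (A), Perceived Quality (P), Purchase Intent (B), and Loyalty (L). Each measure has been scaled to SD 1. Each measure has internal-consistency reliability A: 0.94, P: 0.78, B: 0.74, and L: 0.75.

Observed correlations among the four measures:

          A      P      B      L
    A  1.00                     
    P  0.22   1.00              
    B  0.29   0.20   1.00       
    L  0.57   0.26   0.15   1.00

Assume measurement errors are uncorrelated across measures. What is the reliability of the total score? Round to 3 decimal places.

Var(A+P+B+L) = 4 + 2·[0.22 + 0.29 + 0.57 + 0.20 + 0.26 + 0.15] = 4 + 3.38 = 7.38.
With uncorrelated errors the cross-covariances are all true-score covariance, so they carry over unchanged; only the diagonal terms shrink to ρᵢσᵢ².
True-score variance = [0.94 + 0.78 + 0.74 + 0.75] + 3.38 = 3.21 + 3.38 = 6.59.
Reliability = 6.59 / 7.38 = 0.893.

0.893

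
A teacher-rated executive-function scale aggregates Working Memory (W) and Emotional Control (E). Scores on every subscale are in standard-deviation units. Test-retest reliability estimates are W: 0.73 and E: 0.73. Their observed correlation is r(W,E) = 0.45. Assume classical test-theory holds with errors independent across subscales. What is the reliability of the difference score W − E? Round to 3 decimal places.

Var(W−E) = 1 + 1 − 2·0.45 = 2 − 0.9 = 1.1.
With uncorrelated errors the cross-covariances are all true-score covariance, so they carry over unchanged; only the diagonal terms shrink to ρᵢσᵢ².
True-score variance = [0.73 + 0.73] − 0.9 = 1.46 − 0.9 = 0.56.
Reliability = 0.56 / 1.1 = 0.509.

0.509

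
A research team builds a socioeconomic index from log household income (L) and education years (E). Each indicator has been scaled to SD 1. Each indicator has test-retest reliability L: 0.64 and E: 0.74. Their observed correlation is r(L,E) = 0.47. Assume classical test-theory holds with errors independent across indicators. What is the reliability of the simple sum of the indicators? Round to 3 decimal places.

Var(L+E) = 2 + 2·[0.47] = 2 + 0.94 = 2.94.
Under uncorrelated errors the observed covariances equal the true-score covariances, so only the own-variance terms attenuate.
True-score variance = [0.64 + 0.74] + 0.94 = 1.38 + 0.94 = 2.32.
Reliability = 2.32 / 2.94 = 0.789.

0.789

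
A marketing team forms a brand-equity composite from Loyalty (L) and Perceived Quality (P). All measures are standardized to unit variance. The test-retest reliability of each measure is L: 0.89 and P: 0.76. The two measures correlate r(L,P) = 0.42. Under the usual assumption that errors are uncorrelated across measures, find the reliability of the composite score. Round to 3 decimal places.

Var(L+P) = 2 + 2·[0.42] = 2 + 0.84 = 2.84.
Under uncorrelated errors the observed covariances equal the true-score covariances, so only the own-variance terms attenuate.
True-score variance = [0.89 + 0.76] + 0.84 = 1.65 + 0.84 = 2.49.
Reliability = 2.49 / 2.84 = 0.877.

0.877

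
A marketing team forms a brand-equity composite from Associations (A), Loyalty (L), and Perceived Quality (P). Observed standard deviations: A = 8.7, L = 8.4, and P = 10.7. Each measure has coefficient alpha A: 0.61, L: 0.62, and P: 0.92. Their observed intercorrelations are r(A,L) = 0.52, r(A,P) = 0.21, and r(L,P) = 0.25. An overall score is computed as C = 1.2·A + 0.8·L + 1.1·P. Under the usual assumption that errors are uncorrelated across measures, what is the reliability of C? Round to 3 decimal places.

Var(C) = 1.2²·8.7² + 0.8²·8.4² + 1.1²·10.7² + 2·[0.96·8.7·8.4·0.52 + 1.32·8.7·10.7·0.21 + 0.88·8.4·10.7·0.25] = 292.685 + 164.119 = 456.804.
Under uncorrelated errors the observed covariances equal the true-score covariances, so only the own-variance terms attenuate.
True-score variance = [1.2²·8.7²·0.61 + 0.8²·8.4²·0.62 + 1.1²·10.7²·0.92] + 164.119 = 221.935 + 164.119 = 386.054.
Reliability = 386.054 / 456.804 = 0.845.

0.845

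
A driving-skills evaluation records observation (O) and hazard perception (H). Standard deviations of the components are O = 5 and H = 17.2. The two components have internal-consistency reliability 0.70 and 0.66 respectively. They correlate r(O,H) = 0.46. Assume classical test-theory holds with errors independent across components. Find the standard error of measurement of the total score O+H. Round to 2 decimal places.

Var(total) = 320.84 + 79.12 = 399.96.
True-score variance = 212.754 + 79.12 = 291.874, so reliability = 0.7298.
Error variance = 399.96 − 291.874 = 108.086; SEM = √108.086 = 10.40.

10.40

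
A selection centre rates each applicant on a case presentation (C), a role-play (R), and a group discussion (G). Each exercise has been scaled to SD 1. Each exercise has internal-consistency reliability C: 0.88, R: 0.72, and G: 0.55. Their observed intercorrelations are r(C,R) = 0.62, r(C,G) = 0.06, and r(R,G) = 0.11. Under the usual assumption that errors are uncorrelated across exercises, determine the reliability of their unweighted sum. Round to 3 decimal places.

Var(C+R+G) = 3 + 2·[0.62 + 0.06 + 0.11] = 3 + 1.58 = 4.58.
Because errors are independent across components, Cov(Tᵢ,Tⱼ) = Cov(Xᵢ,Xⱼ); the off-diagonal part of the true-score variance is the same as above.
True-score variance = [0.88 + 0.72 + 0.55] + 1.58 = 2.15 + 1.58 = 3.73.
Reliability = 3.73 / 4.58 = 0.814.

0.814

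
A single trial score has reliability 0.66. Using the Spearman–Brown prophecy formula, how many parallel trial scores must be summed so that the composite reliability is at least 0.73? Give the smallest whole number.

2

k ≥ ρ*(1−ρ₁)/(ρ₁(1−ρ*)) = 0.73·0.34 / (0.66·0.27) = 1.393.
Smallest integer k = 2.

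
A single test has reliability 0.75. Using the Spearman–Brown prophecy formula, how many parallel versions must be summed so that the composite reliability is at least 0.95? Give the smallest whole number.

k ≥ ρ*(1−ρ₁)/(ρ₁(1−ρ*)) = 0.95·0.25 / (0.75·0.05) = 6.333.
Smallest integer k = 7.

7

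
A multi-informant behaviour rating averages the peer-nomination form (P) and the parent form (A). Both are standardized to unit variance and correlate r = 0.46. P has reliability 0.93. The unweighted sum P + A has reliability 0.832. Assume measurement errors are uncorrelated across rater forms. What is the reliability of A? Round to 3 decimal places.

0.579

Var(P+A) = 2 + 2·0.46 = 2.920.
True-score variance = ρ_P + ρ_A + 2·0.46, so 0.832 = (0.93 + ρ_A + 0.92) / 2.920.
ρ_A = 0.832·2.920 − 0.93 − 0.92 = 0.579.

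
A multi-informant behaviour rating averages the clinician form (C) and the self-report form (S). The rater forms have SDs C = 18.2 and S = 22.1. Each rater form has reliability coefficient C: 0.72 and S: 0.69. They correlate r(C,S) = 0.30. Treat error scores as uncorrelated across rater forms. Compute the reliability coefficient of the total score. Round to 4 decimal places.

Var(C+S) = 18.2² + 22.1² + 2·[18.2·22.1·0.30] = 819.65 + 241.332 = 1060.98.
Because errors are independent across components, Cov(Tᵢ,Tⱼ) = Cov(Xᵢ,Xⱼ); the off-diagonal part of the true-score variance is the same as above.
True-score variance = [18.2²·0.72 + 22.1²·0.69] + 241.332 = 575.496 + 241.332 = 816.828.
Reliability = 816.828 / 1060.98 = 0.7699.

0.7699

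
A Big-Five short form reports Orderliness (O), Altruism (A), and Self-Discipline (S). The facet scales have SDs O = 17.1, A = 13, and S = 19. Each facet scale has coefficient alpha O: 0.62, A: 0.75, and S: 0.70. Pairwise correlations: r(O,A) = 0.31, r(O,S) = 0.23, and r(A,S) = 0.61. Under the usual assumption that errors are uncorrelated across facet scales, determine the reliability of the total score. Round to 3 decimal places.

0.815

Var(O+A+S) = 17.1² + 13² + 19² + 2·[17.1·13·0.31 + 17.1·19·0.23 + 13·19·0.61] = 822.41 + 588.62 = 1411.03.
Because errors are independent across components, Cov(Tᵢ,Tⱼ) = Cov(Xᵢ,Xⱼ); the off-diagonal part of the true-score variance is the same as above.
True-score variance = [17.1²·0.62 + 13²·0.75 + 19²·0.70] + 588.62 = 560.744 + 588.62 = 1149.36.
Reliability = 1149.36 / 1411.03 = 0.815.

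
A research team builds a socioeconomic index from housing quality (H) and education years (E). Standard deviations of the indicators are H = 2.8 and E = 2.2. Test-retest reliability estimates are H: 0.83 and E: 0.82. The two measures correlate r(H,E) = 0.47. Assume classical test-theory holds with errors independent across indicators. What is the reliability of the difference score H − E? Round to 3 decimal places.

0.680

Var(H−E) = 2.8² + 2.2² − 2·2.8·2.2·0.47 = 12.68 − 5.7904 = 6.8896.
Because errors are independent across components, Cov(Tᵢ,Tⱼ) = Cov(Xᵢ,Xⱼ); the off-diagonal part of the true-score variance is the same as above.
True-score variance = [2.8²·0.83 + 2.2²·0.82] − 5.7904 = 10.476 − 5.7904 = 4.6856.
Reliability = 4.6856 / 6.8896 = 0.680.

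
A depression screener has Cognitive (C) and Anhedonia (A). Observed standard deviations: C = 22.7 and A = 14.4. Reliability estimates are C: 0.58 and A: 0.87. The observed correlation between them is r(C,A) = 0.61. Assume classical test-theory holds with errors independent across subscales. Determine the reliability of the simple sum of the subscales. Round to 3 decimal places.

0.783

Var(C+A) = 22.7² + 14.4² + 2·[22.7·14.4·0.61] = 722.65 + 398.794 = 1121.44.
Under uncorrelated errors the observed covariances equal the true-score covariances, so only the own-variance terms attenuate.
True-score variance = [22.7²·0.58 + 14.4²·0.87] + 398.794 = 479.271 + 398.794 = 878.065.
Reliability = 878.065 / 1121.44 = 0.783.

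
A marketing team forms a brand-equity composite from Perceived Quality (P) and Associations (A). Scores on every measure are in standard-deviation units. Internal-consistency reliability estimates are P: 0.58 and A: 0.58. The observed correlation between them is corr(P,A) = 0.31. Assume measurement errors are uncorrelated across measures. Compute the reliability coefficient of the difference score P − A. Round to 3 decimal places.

Var(P−A) = 1 + 1 − 2·0.31 = 2 − 0.62 = 1.38.
Because errors are independent across components, Cov(Tᵢ,Tⱼ) = Cov(Xᵢ,Xⱼ); the off-diagonal part of the true-score variance is the same as above.
True-score variance = [0.58 + 0.58] − 0.62 = 1.16 − 0.62 = 0.54.
Reliability = 0.54 / 1.38 = 0.391.

0.391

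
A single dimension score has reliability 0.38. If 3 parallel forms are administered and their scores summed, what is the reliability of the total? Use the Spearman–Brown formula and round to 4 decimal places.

0.6477

ρ_k = kρ / (1 + (k−1)ρ) = 3·0.38 / (1 + 2·0.38) = 1.140 / 1.760 = 0.6477.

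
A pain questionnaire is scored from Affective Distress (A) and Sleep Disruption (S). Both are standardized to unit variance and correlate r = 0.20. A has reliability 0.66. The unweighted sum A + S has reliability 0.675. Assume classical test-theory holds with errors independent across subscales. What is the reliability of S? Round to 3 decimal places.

0.560

Var(A+S) = 2 + 2·0.20 = 2.400.
True-score variance = ρ_A + ρ_S + 2·0.20, so 0.675 = (0.66 + ρ_S + 0.40) / 2.400.
ρ_S = 0.675·2.400 − 0.66 − 0.40 = 0.560.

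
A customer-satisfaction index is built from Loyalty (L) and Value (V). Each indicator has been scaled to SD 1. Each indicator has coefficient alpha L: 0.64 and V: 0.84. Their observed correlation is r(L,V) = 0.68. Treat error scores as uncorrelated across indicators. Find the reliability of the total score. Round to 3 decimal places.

Var(L+V) = 2 + 2·[0.68] = 2 + 1.36 = 3.36.
Under uncorrelated errors the observed covariances equal the true-score covariances, so only the own-variance terms attenuate.
True-score variance = [0.64 + 0.84] + 1.36 = 1.48 + 1.36 = 2.84.
Reliability = 2.84 / 3.36 = 0.845.

0.845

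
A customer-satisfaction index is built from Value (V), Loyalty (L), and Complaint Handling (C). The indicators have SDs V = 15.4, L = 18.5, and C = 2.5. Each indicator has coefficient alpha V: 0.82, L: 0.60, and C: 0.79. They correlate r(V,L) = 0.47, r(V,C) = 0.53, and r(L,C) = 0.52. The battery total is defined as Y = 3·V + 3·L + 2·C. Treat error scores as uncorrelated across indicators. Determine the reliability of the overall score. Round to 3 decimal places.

Var(Y) = 3²·15.4² + 3²·18.5² + 2²·2.5² + 2·[9·15.4·18.5·0.47 + 6·15.4·2.5·0.53 + 6·18.5·2.5·0.52] = 5239.69 + 2943.71 = 8183.4.
Because errors are independent across components, Cov(Tᵢ,Tⱼ) = Cov(Xᵢ,Xⱼ); the off-diagonal part of the true-score variance is the same as above.
True-score variance = [3²·15.4²·0.82 + 3²·18.5²·0.60 + 2²·2.5²·0.79] + 2943.71 = 3618.14 + 2943.71 = 6561.85.
Reliability = 6561.85 / 8183.4 = 0.802.

0.802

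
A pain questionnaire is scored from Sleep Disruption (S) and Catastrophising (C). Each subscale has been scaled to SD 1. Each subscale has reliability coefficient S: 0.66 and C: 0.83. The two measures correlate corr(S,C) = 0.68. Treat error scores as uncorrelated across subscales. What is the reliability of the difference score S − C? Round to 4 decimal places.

0.2031

Var(S−C) = 1 + 1 − 2·0.68 = 2 − 1.36 = 0.64.
Because errors are independent across components, Cov(Tᵢ,Tⱼ) = Cov(Xᵢ,Xⱼ); the off-diagonal part of the true-score variance is the same as above.
True-score variance = [0.66 + 0.83] − 1.36 = 1.49 − 1.36 = 0.13.
Reliability = 0.13 / 0.64 = 0.2031.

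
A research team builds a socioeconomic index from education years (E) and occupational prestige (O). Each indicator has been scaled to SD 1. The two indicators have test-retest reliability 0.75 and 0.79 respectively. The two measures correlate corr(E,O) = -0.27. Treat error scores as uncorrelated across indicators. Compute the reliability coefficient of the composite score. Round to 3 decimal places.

0.685

Var(E+O) = 2 + 2·[(-0.27)] = 2 − 0.54 = 1.46.
With uncorrelated errors the cross-covariances are all true-score covariance, so they carry over unchanged; only the diagonal terms shrink to ρᵢσᵢ².
True-score variance = [0.75 + 0.79] − 0.54 = 1.54 − 0.54 = 1.
Reliability = 1 / 1.46 = 0.685.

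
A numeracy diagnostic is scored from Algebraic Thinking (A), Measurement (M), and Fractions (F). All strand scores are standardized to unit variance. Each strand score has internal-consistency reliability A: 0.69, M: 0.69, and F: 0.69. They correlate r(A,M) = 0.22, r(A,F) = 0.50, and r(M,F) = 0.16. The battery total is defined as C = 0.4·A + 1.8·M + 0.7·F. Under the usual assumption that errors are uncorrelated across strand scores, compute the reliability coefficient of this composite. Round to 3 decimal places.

Var(C) = 0.4² + 1.8² + 0.7² + 2·[0.72·0.22 + 0.28·0.50 + 1.26·0.16] = 3.89 + 1 = 4.89.
With uncorrelated errors the cross-covariances are all true-score covariance, so they carry over unchanged; only the diagonal terms shrink to ρᵢσᵢ².
True-score variance = [0.4²·0.69 + 1.8²·0.69 + 0.7²·0.69] + 1 = 2.6841 + 1 = 3.6841.
Reliability = 3.6841 / 4.89 = 0.753.

0.753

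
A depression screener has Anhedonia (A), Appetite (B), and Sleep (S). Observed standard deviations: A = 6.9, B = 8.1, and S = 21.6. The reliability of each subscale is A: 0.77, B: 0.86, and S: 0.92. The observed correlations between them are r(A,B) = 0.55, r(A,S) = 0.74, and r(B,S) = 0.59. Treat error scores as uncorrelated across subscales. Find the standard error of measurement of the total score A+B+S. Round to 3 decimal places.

7.580

Var(total) = 579.78 + 488.511 = 1068.29.
True-score variance = 522.32 + 488.511 = 1010.83, so reliability = 0.9462.
Error variance = 1068.29 − 1010.83 = 57.4605; SEM = √57.4605 = 7.580.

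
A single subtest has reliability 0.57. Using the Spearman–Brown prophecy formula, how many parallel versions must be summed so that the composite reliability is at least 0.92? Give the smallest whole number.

k ≥ ρ*(1−ρ₁)/(ρ₁(1−ρ*)) = 0.92·0.43 / (0.57·0.08) = 8.675.
Smallest integer k = 9.

9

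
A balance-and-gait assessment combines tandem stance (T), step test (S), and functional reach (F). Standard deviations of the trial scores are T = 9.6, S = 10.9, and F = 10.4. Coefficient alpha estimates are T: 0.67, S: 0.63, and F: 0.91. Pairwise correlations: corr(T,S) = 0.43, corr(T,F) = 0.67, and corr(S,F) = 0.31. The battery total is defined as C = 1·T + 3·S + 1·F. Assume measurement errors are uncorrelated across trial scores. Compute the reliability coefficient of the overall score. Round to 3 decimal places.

Var(C) = 9.6² + 3²·10.9² + 10.4² + 2·[3·9.6·10.9·0.43 + 9.6·10.4·0.67 + 3·10.9·10.4·0.31] = 1269.61 + 614.606 = 1884.22.
With uncorrelated errors the cross-covariances are all true-score covariance, so they carry over unchanged; only the diagonal terms shrink to ρᵢσᵢ².
True-score variance = [9.6²·0.67 + 3²·10.9²·0.63 + 10.4²·0.91] + 614.606 = 833.826 + 614.606 = 1448.43.
Reliability = 1448.43 / 1884.22 = 0.769.

0.769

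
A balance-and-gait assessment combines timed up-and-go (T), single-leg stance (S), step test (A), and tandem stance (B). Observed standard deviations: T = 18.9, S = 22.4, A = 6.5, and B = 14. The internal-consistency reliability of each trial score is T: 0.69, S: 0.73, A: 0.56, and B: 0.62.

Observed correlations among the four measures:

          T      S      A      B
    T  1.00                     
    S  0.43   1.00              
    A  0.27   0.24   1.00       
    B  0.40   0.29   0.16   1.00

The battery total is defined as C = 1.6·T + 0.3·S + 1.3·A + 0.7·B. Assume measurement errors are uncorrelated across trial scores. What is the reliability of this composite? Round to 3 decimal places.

Var(C) = 1.6²·18.9² + 0.3²·22.4² + 1.3²·6.5² + 0.7²·14² + 2·[0.48·18.9·22.4·0.43 + 2.08·18.9·6.5·0.27 + 1.12·18.9·14·0.40 + 0.39·22.4·6.5·0.24 + 0.21·22.4·14·0.29 + 0.91·6.5·14·0.16] = 1127.06 + 641.782 = 1768.84.
Under uncorrelated errors the observed covariances equal the true-score covariances, so only the own-variance terms attenuate.
True-score variance = [1.6²·18.9²·0.69 + 0.3²·22.4²·0.73 + 1.3²·6.5²·0.56 + 0.7²·14²·0.62] + 641.782 = 763.472 + 641.782 = 1405.25.
Reliability = 1405.25 / 1768.84 = 0.794.

0.794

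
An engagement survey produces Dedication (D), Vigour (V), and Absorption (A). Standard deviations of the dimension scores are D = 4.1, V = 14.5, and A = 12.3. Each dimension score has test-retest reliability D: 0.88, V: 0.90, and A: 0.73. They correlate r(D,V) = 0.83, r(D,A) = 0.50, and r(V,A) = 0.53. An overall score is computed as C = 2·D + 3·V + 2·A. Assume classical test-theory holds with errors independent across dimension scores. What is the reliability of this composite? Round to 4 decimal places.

Var(C) = 2²·4.1² + 3²·14.5² + 2²·12.3² + 2·[6·4.1·14.5·0.83 + 4·4.1·12.3·0.50 + 6·14.5·12.3·0.53] = 2564.65 + 1928.15 = 4492.8.
Under uncorrelated errors the observed covariances equal the true-score covariances, so only the own-variance terms attenuate.
True-score variance = [2²·4.1²·0.88 + 3²·14.5²·0.90 + 2²·12.3²·0.73] + 1928.15 = 2203.96 + 1928.15 = 4132.11.
Reliability = 4132.11 / 4492.8 = 0.9197.

0.9197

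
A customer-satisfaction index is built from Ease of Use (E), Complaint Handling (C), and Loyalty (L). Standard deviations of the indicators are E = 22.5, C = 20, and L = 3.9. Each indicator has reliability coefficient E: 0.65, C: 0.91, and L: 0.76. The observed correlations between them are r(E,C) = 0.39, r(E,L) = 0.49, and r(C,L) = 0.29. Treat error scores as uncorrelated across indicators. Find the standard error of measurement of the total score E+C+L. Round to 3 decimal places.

Var(total) = 921.46 + 482.235 = 1403.7.
True-score variance = 704.622 + 482.235 = 1186.86, so reliability = 0.8455.
Error variance = 1403.7 − 1186.86 = 216.838; SEM = √216.838 = 14.725.

14.725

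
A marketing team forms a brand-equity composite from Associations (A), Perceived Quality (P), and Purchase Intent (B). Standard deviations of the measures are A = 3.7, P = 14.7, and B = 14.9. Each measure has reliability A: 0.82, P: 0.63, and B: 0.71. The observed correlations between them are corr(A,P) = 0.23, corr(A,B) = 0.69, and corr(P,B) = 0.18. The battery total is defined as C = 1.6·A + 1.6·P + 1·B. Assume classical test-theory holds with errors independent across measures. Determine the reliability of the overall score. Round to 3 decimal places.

0.755

Var(C) = 1.6²·3.7² + 1.6²·14.7² + 14.9² + 2·[2.56·3.7·14.7·0.23 + 1.6·3.7·14.9·0.69 + 1.6·14.7·14.9·0.18] = 810.247 + 311.938 = 1122.18.
With uncorrelated errors the cross-covariances are all true-score covariance, so they carry over unchanged; only the diagonal terms shrink to ρᵢσᵢ².
True-score variance = [1.6²·3.7²·0.82 + 1.6²·14.7²·0.63 + 14.9²·0.71] + 311.938 = 534.875 + 311.938 = 846.813.
Reliability = 846.813 / 1122.18 = 0.755.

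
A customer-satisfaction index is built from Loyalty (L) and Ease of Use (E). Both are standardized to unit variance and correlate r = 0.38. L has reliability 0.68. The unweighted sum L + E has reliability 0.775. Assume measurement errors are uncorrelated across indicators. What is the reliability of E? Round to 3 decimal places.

0.699

Var(L+E) = 2 + 2·0.38 = 2.760.
True-score variance = ρ_L + ρ_E + 2·0.38, so 0.775 = (0.68 + ρ_E + 0.76) / 2.760.
ρ_E = 0.775·2.760 − 0.68 − 0.76 = 0.699.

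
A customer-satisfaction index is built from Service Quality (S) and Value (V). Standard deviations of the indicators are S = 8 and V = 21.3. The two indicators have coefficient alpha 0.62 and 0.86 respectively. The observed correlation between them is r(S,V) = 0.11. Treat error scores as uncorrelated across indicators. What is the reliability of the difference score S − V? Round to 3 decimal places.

0.817

Var(S−V) = 8² + 21.3² − 2·8·21.3·0.11 = 517.69 − 37.488 = 480.202.
Under uncorrelated errors the observed covariances equal the true-score covariances, so only the own-variance terms attenuate.
True-score variance = [8²·0.62 + 21.3²·0.86] − 37.488 = 429.853 − 37.488 = 392.365.
Reliability = 392.365 / 480.202 = 0.817.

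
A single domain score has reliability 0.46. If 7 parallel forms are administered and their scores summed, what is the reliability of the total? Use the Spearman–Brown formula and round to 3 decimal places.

ρ_k = kρ / (1 + (k−1)ρ) = 7·0.46 / (1 + 6·0.46) = 3.220 / 3.760 = 0.856.

0.856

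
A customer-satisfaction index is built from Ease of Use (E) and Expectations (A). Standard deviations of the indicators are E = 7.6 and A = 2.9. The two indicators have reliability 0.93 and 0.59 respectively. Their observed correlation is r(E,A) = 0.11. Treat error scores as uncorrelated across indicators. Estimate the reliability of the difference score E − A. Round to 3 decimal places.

0.878

Var(E−A) = 7.6² + 2.9² − 2·7.6·2.9·0.11 = 66.17 − 4.8488 = 61.3212.
With uncorrelated errors the cross-covariances are all true-score covariance, so they carry over unchanged; only the diagonal terms shrink to ρᵢσᵢ².
True-score variance = [7.6²·0.93 + 2.9²·0.59] − 4.8488 = 58.6787 − 4.8488 = 53.8299.
Reliability = 53.8299 / 61.3212 = 0.878.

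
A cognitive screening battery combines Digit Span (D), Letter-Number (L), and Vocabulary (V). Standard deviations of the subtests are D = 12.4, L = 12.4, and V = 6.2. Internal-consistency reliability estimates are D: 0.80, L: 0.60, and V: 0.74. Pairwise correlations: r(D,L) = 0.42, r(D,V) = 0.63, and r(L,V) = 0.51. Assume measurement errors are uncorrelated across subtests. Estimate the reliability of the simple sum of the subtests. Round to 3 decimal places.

0.843

Var(D+L+V) = 12.4² + 12.4² + 6.2² + 2·[12.4·12.4·0.42 + 12.4·6.2·0.63 + 12.4·6.2·0.51] = 345.96 + 304.445 = 650.405.
Under uncorrelated errors the observed covariances equal the true-score covariances, so only the own-variance terms attenuate.
True-score variance = [12.4²·0.80 + 12.4²·0.60 + 6.2²·0.74] + 304.445 = 243.71 + 304.445 = 548.154.
Reliability = 548.154 / 650.405 = 0.843.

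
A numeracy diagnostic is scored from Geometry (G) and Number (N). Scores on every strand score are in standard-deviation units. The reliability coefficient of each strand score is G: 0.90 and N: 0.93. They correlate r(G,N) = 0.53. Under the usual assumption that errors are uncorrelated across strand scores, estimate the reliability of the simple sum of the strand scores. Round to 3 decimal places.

0.944

Var(G+N) = 2 + 2·[0.53] = 2 + 1.06 = 3.06.
Because errors are independent across components, Cov(Tᵢ,Tⱼ) = Cov(Xᵢ,Xⱼ); the off-diagonal part of the true-score variance is the same as above.
True-score variance = [0.90 + 0.93] + 1.06 = 1.83 + 1.06 = 2.89.
Reliability = 2.89 / 3.06 = 0.944.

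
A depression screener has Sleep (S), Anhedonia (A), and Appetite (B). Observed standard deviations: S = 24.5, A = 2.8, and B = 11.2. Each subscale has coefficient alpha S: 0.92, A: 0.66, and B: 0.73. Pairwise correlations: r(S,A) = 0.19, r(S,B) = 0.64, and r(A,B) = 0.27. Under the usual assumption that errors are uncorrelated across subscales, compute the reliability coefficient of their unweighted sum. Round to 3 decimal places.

Var(S+A+B) = 24.5² + 2.8² + 11.2² + 2·[24.5·2.8·0.19 + 24.5·11.2·0.64 + 2.8·11.2·0.27] = 733.53 + 394.234 = 1127.76.
With uncorrelated errors the cross-covariances are all true-score covariance, so they carry over unchanged; only the diagonal terms shrink to ρᵢσᵢ².
True-score variance = [24.5²·0.92 + 2.8²·0.66 + 11.2²·0.73] + 394.234 = 648.976 + 394.234 = 1043.21.
Reliability = 1043.21 / 1127.76 = 0.925.

0.925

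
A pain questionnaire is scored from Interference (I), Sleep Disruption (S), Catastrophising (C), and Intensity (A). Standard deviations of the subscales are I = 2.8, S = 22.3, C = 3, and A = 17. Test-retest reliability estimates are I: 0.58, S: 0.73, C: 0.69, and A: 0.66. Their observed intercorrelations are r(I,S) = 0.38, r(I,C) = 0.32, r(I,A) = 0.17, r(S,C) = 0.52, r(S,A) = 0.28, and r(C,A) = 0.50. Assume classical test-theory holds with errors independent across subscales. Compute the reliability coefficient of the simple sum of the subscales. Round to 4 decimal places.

0.8020

Var(I+S+C+A) = 2.8² + 22.3² + 3² + 17² + 2·[2.8·22.3·0.38 + 2.8·3·0.32 + 2.8·17·0.17 + 22.3·3·0.52 + 22.3·17·0.28 + 3·17·0.50] = 803.13 + 401.886 = 1205.02.
Under uncorrelated errors the observed covariances equal the true-score covariances, so only the own-variance terms attenuate.
True-score variance = [2.8²·0.58 + 22.3²·0.73 + 3²·0.69 + 17²·0.66] + 401.886 = 564.519 + 401.886 = 966.405.
Reliability = 966.405 / 1205.02 = 0.8020.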